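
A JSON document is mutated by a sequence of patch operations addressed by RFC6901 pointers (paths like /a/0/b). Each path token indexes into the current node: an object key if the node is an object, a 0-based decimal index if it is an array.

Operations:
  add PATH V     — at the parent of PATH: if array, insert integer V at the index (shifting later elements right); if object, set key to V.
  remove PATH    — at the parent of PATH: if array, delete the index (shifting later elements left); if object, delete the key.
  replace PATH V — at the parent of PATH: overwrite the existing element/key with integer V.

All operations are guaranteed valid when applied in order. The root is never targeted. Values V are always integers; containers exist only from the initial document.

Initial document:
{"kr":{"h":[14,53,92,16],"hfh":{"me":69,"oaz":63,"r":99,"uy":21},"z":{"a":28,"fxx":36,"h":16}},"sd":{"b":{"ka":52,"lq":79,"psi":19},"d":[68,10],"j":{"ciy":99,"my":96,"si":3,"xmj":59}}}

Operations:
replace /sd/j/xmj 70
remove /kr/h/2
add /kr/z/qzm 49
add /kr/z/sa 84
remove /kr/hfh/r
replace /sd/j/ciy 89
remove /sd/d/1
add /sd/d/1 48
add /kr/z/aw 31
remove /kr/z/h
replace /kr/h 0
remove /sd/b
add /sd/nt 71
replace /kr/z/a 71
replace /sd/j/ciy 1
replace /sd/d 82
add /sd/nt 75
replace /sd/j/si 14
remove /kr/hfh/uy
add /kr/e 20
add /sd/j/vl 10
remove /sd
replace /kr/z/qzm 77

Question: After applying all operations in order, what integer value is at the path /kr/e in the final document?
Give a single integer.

After op 1 (replace /sd/j/xmj 70): {"kr":{"h":[14,53,92,16],"hfh":{"me":69,"oaz":63,"r":99,"uy":21},"z":{"a":28,"fxx":36,"h":16}},"sd":{"b":{"ka":52,"lq":79,"psi":19},"d":[68,10],"j":{"ciy":99,"my":96,"si":3,"xmj":70}}}
After op 2 (remove /kr/h/2): {"kr":{"h":[14,53,16],"hfh":{"me":69,"oaz":63,"r":99,"uy":21},"z":{"a":28,"fxx":36,"h":16}},"sd":{"b":{"ka":52,"lq":79,"psi":19},"d":[68,10],"j":{"ciy":99,"my":96,"si":3,"xmj":70}}}
After op 3 (add /kr/z/qzm 49): {"kr":{"h":[14,53,16],"hfh":{"me":69,"oaz":63,"r":99,"uy":21},"z":{"a":28,"fxx":36,"h":16,"qzm":49}},"sd":{"b":{"ka":52,"lq":79,"psi":19},"d":[68,10],"j":{"ciy":99,"my":96,"si":3,"xmj":70}}}
After op 4 (add /kr/z/sa 84): {"kr":{"h":[14,53,16],"hfh":{"me":69,"oaz":63,"r":99,"uy":21},"z":{"a":28,"fxx":36,"h":16,"qzm":49,"sa":84}},"sd":{"b":{"ka":52,"lq":79,"psi":19},"d":[68,10],"j":{"ciy":99,"my":96,"si":3,"xmj":70}}}
After op 5 (remove /kr/hfh/r): {"kr":{"h":[14,53,16],"hfh":{"me":69,"oaz":63,"uy":21},"z":{"a":28,"fxx":36,"h":16,"qzm":49,"sa":84}},"sd":{"b":{"ka":52,"lq":79,"psi":19},"d":[68,10],"j":{"ciy":99,"my":96,"si":3,"xmj":70}}}
After op 6 (replace /sd/j/ciy 89): {"kr":{"h":[14,53,16],"hfh":{"me":69,"oaz":63,"uy":21},"z":{"a":28,"fxx":36,"h":16,"qzm":49,"sa":84}},"sd":{"b":{"ka":52,"lq":79,"psi":19},"d":[68,10],"j":{"ciy":89,"my":96,"si":3,"xmj":70}}}
After op 7 (remove /sd/d/1): {"kr":{"h":[14,53,16],"hfh":{"me":69,"oaz":63,"uy":21},"z":{"a":28,"fxx":36,"h":16,"qzm":49,"sa":84}},"sd":{"b":{"ka":52,"lq":79,"psi":19},"d":[68],"j":{"ciy":89,"my":96,"si":3,"xmj":70}}}
After op 8 (add /sd/d/1 48): {"kr":{"h":[14,53,16],"hfh":{"me":69,"oaz":63,"uy":21},"z":{"a":28,"fxx":36,"h":16,"qzm":49,"sa":84}},"sd":{"b":{"ka":52,"lq":79,"psi":19},"d":[68,48],"j":{"ciy":89,"my":96,"si":3,"xmj":70}}}
After op 9 (add /kr/z/aw 31): {"kr":{"h":[14,53,16],"hfh":{"me":69,"oaz":63,"uy":21},"z":{"a":28,"aw":31,"fxx":36,"h":16,"qzm":49,"sa":84}},"sd":{"b":{"ka":52,"lq":79,"psi":19},"d":[68,48],"j":{"ciy":89,"my":96,"si":3,"xmj":70}}}
After op 10 (remove /kr/z/h): {"kr":{"h":[14,53,16],"hfh":{"me":69,"oaz":63,"uy":21},"z":{"a":28,"aw":31,"fxx":36,"qzm":49,"sa":84}},"sd":{"b":{"ka":52,"lq":79,"psi":19},"d":[68,48],"j":{"ciy":89,"my":96,"si":3,"xmj":70}}}
After op 11 (replace /kr/h 0): {"kr":{"h":0,"hfh":{"me":69,"oaz":63,"uy":21},"z":{"a":28,"aw":31,"fxx":36,"qzm":49,"sa":84}},"sd":{"b":{"ka":52,"lq":79,"psi":19},"d":[68,48],"j":{"ciy":89,"my":96,"si":3,"xmj":70}}}
After op 12 (remove /sd/b): {"kr":{"h":0,"hfh":{"me":69,"oaz":63,"uy":21},"z":{"a":28,"aw":31,"fxx":36,"qzm":49,"sa":84}},"sd":{"d":[68,48],"j":{"ciy":89,"my":96,"si":3,"xmj":70}}}
After op 13 (add /sd/nt 71): {"kr":{"h":0,"hfh":{"me":69,"oaz":63,"uy":21},"z":{"a":28,"aw":31,"fxx":36,"qzm":49,"sa":84}},"sd":{"d":[68,48],"j":{"ciy":89,"my":96,"si":3,"xmj":70},"nt":71}}
After op 14 (replace /kr/z/a 71): {"kr":{"h":0,"hfh":{"me":69,"oaz":63,"uy":21},"z":{"a":71,"aw":31,"fxx":36,"qzm":49,"sa":84}},"sd":{"d":[68,48],"j":{"ciy":89,"my":96,"si":3,"xmj":70},"nt":71}}
After op 15 (replace /sd/j/ciy 1): {"kr":{"h":0,"hfh":{"me":69,"oaz":63,"uy":21},"z":{"a":71,"aw":31,"fxx":36,"qzm":49,"sa":84}},"sd":{"d":[68,48],"j":{"ciy":1,"my":96,"si":3,"xmj":70},"nt":71}}
After op 16 (replace /sd/d 82): {"kr":{"h":0,"hfh":{"me":69,"oaz":63,"uy":21},"z":{"a":71,"aw":31,"fxx":36,"qzm":49,"sa":84}},"sd":{"d":82,"j":{"ciy":1,"my":96,"si":3,"xmj":70},"nt":71}}
After op 17 (add /sd/nt 75): {"kr":{"h":0,"hfh":{"me":69,"oaz":63,"uy":21},"z":{"a":71,"aw":31,"fxx":36,"qzm":49,"sa":84}},"sd":{"d":82,"j":{"ciy":1,"my":96,"si":3,"xmj":70},"nt":75}}
After op 18 (replace /sd/j/si 14): {"kr":{"h":0,"hfh":{"me":69,"oaz":63,"uy":21},"z":{"a":71,"aw":31,"fxx":36,"qzm":49,"sa":84}},"sd":{"d":82,"j":{"ciy":1,"my":96,"si":14,"xmj":70},"nt":75}}
After op 19 (remove /kr/hfh/uy): {"kr":{"h":0,"hfh":{"me":69,"oaz":63},"z":{"a":71,"aw":31,"fxx":36,"qzm":49,"sa":84}},"sd":{"d":82,"j":{"ciy":1,"my":96,"si":14,"xmj":70},"nt":75}}
After op 20 (add /kr/e 20): {"kr":{"e":20,"h":0,"hfh":{"me":69,"oaz":63},"z":{"a":71,"aw":31,"fxx":36,"qzm":49,"sa":84}},"sd":{"d":82,"j":{"ciy":1,"my":96,"si":14,"xmj":70},"nt":75}}
After op 21 (add /sd/j/vl 10): {"kr":{"e":20,"h":0,"hfh":{"me":69,"oaz":63},"z":{"a":71,"aw":31,"fxx":36,"qzm":49,"sa":84}},"sd":{"d":82,"j":{"ciy":1,"my":96,"si":14,"vl":10,"xmj":70},"nt":75}}
After op 22 (remove /sd): {"kr":{"e":20,"h":0,"hfh":{"me":69,"oaz":63},"z":{"a":71,"aw":31,"fxx":36,"qzm":49,"sa":84}}}
After op 23 (replace /kr/z/qzm 77): {"kr":{"e":20,"h":0,"hfh":{"me":69,"oaz":63},"z":{"a":71,"aw":31,"fxx":36,"qzm":77,"sa":84}}}
Value at /kr/e: 20

Answer: 20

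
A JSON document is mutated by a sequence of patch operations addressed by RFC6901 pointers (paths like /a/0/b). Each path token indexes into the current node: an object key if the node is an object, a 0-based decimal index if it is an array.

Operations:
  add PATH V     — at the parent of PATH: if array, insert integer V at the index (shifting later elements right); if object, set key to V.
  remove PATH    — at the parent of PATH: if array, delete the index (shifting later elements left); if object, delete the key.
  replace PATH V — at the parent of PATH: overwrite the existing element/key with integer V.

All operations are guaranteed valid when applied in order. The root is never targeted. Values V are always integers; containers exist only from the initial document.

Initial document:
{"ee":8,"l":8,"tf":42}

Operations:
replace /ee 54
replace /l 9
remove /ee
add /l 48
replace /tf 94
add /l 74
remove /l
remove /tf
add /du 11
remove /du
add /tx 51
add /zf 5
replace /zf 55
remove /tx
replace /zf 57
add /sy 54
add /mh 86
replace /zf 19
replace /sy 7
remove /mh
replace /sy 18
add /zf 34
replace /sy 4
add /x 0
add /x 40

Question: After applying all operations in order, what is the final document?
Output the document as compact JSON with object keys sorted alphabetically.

Answer: {"sy":4,"x":40,"zf":34}

Derivation:
After op 1 (replace /ee 54): {"ee":54,"l":8,"tf":42}
After op 2 (replace /l 9): {"ee":54,"l":9,"tf":42}
After op 3 (remove /ee): {"l":9,"tf":42}
After op 4 (add /l 48): {"l":48,"tf":42}
After op 5 (replace /tf 94): {"l":48,"tf":94}
After op 6 (add /l 74): {"l":74,"tf":94}
After op 7 (remove /l): {"tf":94}
After op 8 (remove /tf): {}
After op 9 (add /du 11): {"du":11}
After op 10 (remove /du): {}
After op 11 (add /tx 51): {"tx":51}
After op 12 (add /zf 5): {"tx":51,"zf":5}
After op 13 (replace /zf 55): {"tx":51,"zf":55}
After op 14 (remove /tx): {"zf":55}
After op 15 (replace /zf 57): {"zf":57}
After op 16 (add /sy 54): {"sy":54,"zf":57}
After op 17 (add /mh 86): {"mh":86,"sy":54,"zf":57}
After op 18 (replace /zf 19): {"mh":86,"sy":54,"zf":19}
After op 19 (replace /sy 7): {"mh":86,"sy":7,"zf":19}
After op 20 (remove /mh): {"sy":7,"zf":19}
After op 21 (replace /sy 18): {"sy":18,"zf":19}
After op 22 (add /zf 34): {"sy":18,"zf":34}
After op 23 (replace /sy 4): {"sy":4,"zf":34}
After op 24 (add /x 0): {"sy":4,"x":0,"zf":34}
After op 25 (add /x 40): {"sy":4,"x":40,"zf":34}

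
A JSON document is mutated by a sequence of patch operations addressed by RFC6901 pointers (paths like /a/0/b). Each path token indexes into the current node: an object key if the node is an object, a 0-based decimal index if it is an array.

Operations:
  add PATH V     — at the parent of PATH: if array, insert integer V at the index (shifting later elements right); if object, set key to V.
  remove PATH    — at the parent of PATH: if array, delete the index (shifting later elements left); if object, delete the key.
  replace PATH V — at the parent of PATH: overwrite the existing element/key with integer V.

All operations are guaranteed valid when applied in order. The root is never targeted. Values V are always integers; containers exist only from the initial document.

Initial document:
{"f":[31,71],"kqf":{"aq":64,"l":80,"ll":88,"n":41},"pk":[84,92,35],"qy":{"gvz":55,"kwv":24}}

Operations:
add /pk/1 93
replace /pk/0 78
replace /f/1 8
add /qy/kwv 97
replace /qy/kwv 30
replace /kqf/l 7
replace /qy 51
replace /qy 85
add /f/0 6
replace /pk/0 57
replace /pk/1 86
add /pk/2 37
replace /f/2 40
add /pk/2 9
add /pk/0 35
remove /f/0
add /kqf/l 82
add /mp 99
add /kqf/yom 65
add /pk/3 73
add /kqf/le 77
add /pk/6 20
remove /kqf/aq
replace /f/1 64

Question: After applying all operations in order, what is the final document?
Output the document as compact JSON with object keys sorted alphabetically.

Answer: {"f":[31,64],"kqf":{"l":82,"le":77,"ll":88,"n":41,"yom":65},"mp":99,"pk":[35,57,86,73,9,37,20,92,35],"qy":85}

Derivation:
After op 1 (add /pk/1 93): {"f":[31,71],"kqf":{"aq":64,"l":80,"ll":88,"n":41},"pk":[84,93,92,35],"qy":{"gvz":55,"kwv":24}}
After op 2 (replace /pk/0 78): {"f":[31,71],"kqf":{"aq":64,"l":80,"ll":88,"n":41},"pk":[78,93,92,35],"qy":{"gvz":55,"kwv":24}}
After op 3 (replace /f/1 8): {"f":[31,8],"kqf":{"aq":64,"l":80,"ll":88,"n":41},"pk":[78,93,92,35],"qy":{"gvz":55,"kwv":24}}
After op 4 (add /qy/kwv 97): {"f":[31,8],"kqf":{"aq":64,"l":80,"ll":88,"n":41},"pk":[78,93,92,35],"qy":{"gvz":55,"kwv":97}}
After op 5 (replace /qy/kwv 30): {"f":[31,8],"kqf":{"aq":64,"l":80,"ll":88,"n":41},"pk":[78,93,92,35],"qy":{"gvz":55,"kwv":30}}
After op 6 (replace /kqf/l 7): {"f":[31,8],"kqf":{"aq":64,"l":7,"ll":88,"n":41},"pk":[78,93,92,35],"qy":{"gvz":55,"kwv":30}}
After op 7 (replace /qy 51): {"f":[31,8],"kqf":{"aq":64,"l":7,"ll":88,"n":41},"pk":[78,93,92,35],"qy":51}
After op 8 (replace /qy 85): {"f":[31,8],"kqf":{"aq":64,"l":7,"ll":88,"n":41},"pk":[78,93,92,35],"qy":85}
After op 9 (add /f/0 6): {"f":[6,31,8],"kqf":{"aq":64,"l":7,"ll":88,"n":41},"pk":[78,93,92,35],"qy":85}
After op 10 (replace /pk/0 57): {"f":[6,31,8],"kqf":{"aq":64,"l":7,"ll":88,"n":41},"pk":[57,93,92,35],"qy":85}
After op 11 (replace /pk/1 86): {"f":[6,31,8],"kqf":{"aq":64,"l":7,"ll":88,"n":41},"pk":[57,86,92,35],"qy":85}
After op 12 (add /pk/2 37): {"f":[6,31,8],"kqf":{"aq":64,"l":7,"ll":88,"n":41},"pk":[57,86,37,92,35],"qy":85}
After op 13 (replace /f/2 40): {"f":[6,31,40],"kqf":{"aq":64,"l":7,"ll":88,"n":41},"pk":[57,86,37,92,35],"qy":85}
After op 14 (add /pk/2 9): {"f":[6,31,40],"kqf":{"aq":64,"l":7,"ll":88,"n":41},"pk":[57,86,9,37,92,35],"qy":85}
After op 15 (add /pk/0 35): {"f":[6,31,40],"kqf":{"aq":64,"l":7,"ll":88,"n":41},"pk":[35,57,86,9,37,92,35],"qy":85}
After op 16 (remove /f/0): {"f":[31,40],"kqf":{"aq":64,"l":7,"ll":88,"n":41},"pk":[35,57,86,9,37,92,35],"qy":85}
After op 17 (add /kqf/l 82): {"f":[31,40],"kqf":{"aq":64,"l":82,"ll":88,"n":41},"pk":[35,57,86,9,37,92,35],"qy":85}
After op 18 (add /mp 99): {"f":[31,40],"kqf":{"aq":64,"l":82,"ll":88,"n":41},"mp":99,"pk":[35,57,86,9,37,92,35],"qy":85}
After op 19 (add /kqf/yom 65): {"f":[31,40],"kqf":{"aq":64,"l":82,"ll":88,"n":41,"yom":65},"mp":99,"pk":[35,57,86,9,37,92,35],"qy":85}
After op 20 (add /pk/3 73): {"f":[31,40],"kqf":{"aq":64,"l":82,"ll":88,"n":41,"yom":65},"mp":99,"pk":[35,57,86,73,9,37,92,35],"qy":85}
After op 21 (add /kqf/le 77): {"f":[31,40],"kqf":{"aq":64,"l":82,"le":77,"ll":88,"n":41,"yom":65},"mp":99,"pk":[35,57,86,73,9,37,92,35],"qy":85}
After op 22 (add /pk/6 20): {"f":[31,40],"kqf":{"aq":64,"l":82,"le":77,"ll":88,"n":41,"yom":65},"mp":99,"pk":[35,57,86,73,9,37,20,92,35],"qy":85}
After op 23 (remove /kqf/aq): {"f":[31,40],"kqf":{"l":82,"le":77,"ll":88,"n":41,"yom":65},"mp":99,"pk":[35,57,86,73,9,37,20,92,35],"qy":85}
After op 24 (replace /f/1 64): {"f":[31,64],"kqf":{"l":82,"le":77,"ll":88,"n":41,"yom":65},"mp":99,"pk":[35,57,86,73,9,37,20,92,35],"qy":85}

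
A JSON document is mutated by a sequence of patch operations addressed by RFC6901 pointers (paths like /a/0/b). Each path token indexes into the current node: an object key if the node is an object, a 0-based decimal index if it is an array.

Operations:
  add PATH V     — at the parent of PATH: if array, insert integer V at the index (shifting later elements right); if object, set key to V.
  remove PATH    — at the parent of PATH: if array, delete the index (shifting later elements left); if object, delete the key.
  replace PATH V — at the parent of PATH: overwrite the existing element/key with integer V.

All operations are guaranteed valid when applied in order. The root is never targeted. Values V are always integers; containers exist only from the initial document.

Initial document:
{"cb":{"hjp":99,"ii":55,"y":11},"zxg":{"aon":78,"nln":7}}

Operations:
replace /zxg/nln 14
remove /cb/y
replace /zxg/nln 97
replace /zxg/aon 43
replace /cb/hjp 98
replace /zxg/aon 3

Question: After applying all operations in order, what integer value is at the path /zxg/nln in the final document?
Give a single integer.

After op 1 (replace /zxg/nln 14): {"cb":{"hjp":99,"ii":55,"y":11},"zxg":{"aon":78,"nln":14}}
After op 2 (remove /cb/y): {"cb":{"hjp":99,"ii":55},"zxg":{"aon":78,"nln":14}}
After op 3 (replace /zxg/nln 97): {"cb":{"hjp":99,"ii":55},"zxg":{"aon":78,"nln":97}}
After op 4 (replace /zxg/aon 43): {"cb":{"hjp":99,"ii":55},"zxg":{"aon":43,"nln":97}}
After op 5 (replace /cb/hjp 98): {"cb":{"hjp":98,"ii":55},"zxg":{"aon":43,"nln":97}}
After op 6 (replace /zxg/aon 3): {"cb":{"hjp":98,"ii":55},"zxg":{"aon":3,"nln":97}}
Value at /zxg/nln: 97

Answer: 97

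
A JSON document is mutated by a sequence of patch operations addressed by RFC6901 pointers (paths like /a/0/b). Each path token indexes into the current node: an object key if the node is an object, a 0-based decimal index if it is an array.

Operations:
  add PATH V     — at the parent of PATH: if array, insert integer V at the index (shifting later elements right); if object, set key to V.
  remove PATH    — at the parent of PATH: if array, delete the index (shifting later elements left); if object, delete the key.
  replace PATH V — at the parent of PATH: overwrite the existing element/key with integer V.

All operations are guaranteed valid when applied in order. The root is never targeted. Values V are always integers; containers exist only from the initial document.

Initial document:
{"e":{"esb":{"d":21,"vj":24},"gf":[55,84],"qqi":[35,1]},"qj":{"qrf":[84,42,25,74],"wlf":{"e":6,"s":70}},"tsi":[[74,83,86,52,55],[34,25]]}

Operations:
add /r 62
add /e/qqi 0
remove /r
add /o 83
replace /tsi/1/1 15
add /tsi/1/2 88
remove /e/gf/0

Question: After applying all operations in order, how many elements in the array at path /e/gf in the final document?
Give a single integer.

Answer: 1

Derivation:
After op 1 (add /r 62): {"e":{"esb":{"d":21,"vj":24},"gf":[55,84],"qqi":[35,1]},"qj":{"qrf":[84,42,25,74],"wlf":{"e":6,"s":70}},"r":62,"tsi":[[74,83,86,52,55],[34,25]]}
After op 2 (add /e/qqi 0): {"e":{"esb":{"d":21,"vj":24},"gf":[55,84],"qqi":0},"qj":{"qrf":[84,42,25,74],"wlf":{"e":6,"s":70}},"r":62,"tsi":[[74,83,86,52,55],[34,25]]}
After op 3 (remove /r): {"e":{"esb":{"d":21,"vj":24},"gf":[55,84],"qqi":0},"qj":{"qrf":[84,42,25,74],"wlf":{"e":6,"s":70}},"tsi":[[74,83,86,52,55],[34,25]]}
After op 4 (add /o 83): {"e":{"esb":{"d":21,"vj":24},"gf":[55,84],"qqi":0},"o":83,"qj":{"qrf":[84,42,25,74],"wlf":{"e":6,"s":70}},"tsi":[[74,83,86,52,55],[34,25]]}
After op 5 (replace /tsi/1/1 15): {"e":{"esb":{"d":21,"vj":24},"gf":[55,84],"qqi":0},"o":83,"qj":{"qrf":[84,42,25,74],"wlf":{"e":6,"s":70}},"tsi":[[74,83,86,52,55],[34,15]]}
After op 6 (add /tsi/1/2 88): {"e":{"esb":{"d":21,"vj":24},"gf":[55,84],"qqi":0},"o":83,"qj":{"qrf":[84,42,25,74],"wlf":{"e":6,"s":70}},"tsi":[[74,83,86,52,55],[34,15,88]]}
After op 7 (remove /e/gf/0): {"e":{"esb":{"d":21,"vj":24},"gf":[84],"qqi":0},"o":83,"qj":{"qrf":[84,42,25,74],"wlf":{"e":6,"s":70}},"tsi":[[74,83,86,52,55],[34,15,88]]}
Size at path /e/gf: 1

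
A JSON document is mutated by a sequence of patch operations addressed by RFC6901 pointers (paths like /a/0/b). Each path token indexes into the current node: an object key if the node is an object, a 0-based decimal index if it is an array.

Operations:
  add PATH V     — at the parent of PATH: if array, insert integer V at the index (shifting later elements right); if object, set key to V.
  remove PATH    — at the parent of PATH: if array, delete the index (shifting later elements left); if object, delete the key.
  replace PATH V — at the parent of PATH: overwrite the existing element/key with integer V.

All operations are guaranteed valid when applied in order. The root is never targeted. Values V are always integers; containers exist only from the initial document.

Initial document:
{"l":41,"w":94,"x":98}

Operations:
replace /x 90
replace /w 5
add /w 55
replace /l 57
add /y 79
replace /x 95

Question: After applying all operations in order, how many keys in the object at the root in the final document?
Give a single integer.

After op 1 (replace /x 90): {"l":41,"w":94,"x":90}
After op 2 (replace /w 5): {"l":41,"w":5,"x":90}
After op 3 (add /w 55): {"l":41,"w":55,"x":90}
After op 4 (replace /l 57): {"l":57,"w":55,"x":90}
After op 5 (add /y 79): {"l":57,"w":55,"x":90,"y":79}
After op 6 (replace /x 95): {"l":57,"w":55,"x":95,"y":79}
Size at the root: 4

Answer: 4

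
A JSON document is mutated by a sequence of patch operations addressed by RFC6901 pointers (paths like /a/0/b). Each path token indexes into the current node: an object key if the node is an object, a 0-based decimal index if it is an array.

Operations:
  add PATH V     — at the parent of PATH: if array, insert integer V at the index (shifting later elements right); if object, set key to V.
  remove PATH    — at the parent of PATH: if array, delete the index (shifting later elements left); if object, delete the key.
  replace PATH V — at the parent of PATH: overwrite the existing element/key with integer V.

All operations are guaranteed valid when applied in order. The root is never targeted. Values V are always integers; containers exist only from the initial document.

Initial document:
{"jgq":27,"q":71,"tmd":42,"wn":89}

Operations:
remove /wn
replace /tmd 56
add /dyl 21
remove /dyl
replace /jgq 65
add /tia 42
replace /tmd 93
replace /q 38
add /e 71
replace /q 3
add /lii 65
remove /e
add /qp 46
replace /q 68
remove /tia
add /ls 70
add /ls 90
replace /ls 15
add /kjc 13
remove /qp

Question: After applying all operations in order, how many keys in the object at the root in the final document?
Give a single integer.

Answer: 6

Derivation:
After op 1 (remove /wn): {"jgq":27,"q":71,"tmd":42}
After op 2 (replace /tmd 56): {"jgq":27,"q":71,"tmd":56}
After op 3 (add /dyl 21): {"dyl":21,"jgq":27,"q":71,"tmd":56}
After op 4 (remove /dyl): {"jgq":27,"q":71,"tmd":56}
After op 5 (replace /jgq 65): {"jgq":65,"q":71,"tmd":56}
After op 6 (add /tia 42): {"jgq":65,"q":71,"tia":42,"tmd":56}
After op 7 (replace /tmd 93): {"jgq":65,"q":71,"tia":42,"tmd":93}
After op 8 (replace /q 38): {"jgq":65,"q":38,"tia":42,"tmd":93}
After op 9 (add /e 71): {"e":71,"jgq":65,"q":38,"tia":42,"tmd":93}
After op 10 (replace /q 3): {"e":71,"jgq":65,"q":3,"tia":42,"tmd":93}
After op 11 (add /lii 65): {"e":71,"jgq":65,"lii":65,"q":3,"tia":42,"tmd":93}
After op 12 (remove /e): {"jgq":65,"lii":65,"q":3,"tia":42,"tmd":93}
After op 13 (add /qp 46): {"jgq":65,"lii":65,"q":3,"qp":46,"tia":42,"tmd":93}
After op 14 (replace /q 68): {"jgq":65,"lii":65,"q":68,"qp":46,"tia":42,"tmd":93}
After op 15 (remove /tia): {"jgq":65,"lii":65,"q":68,"qp":46,"tmd":93}
After op 16 (add /ls 70): {"jgq":65,"lii":65,"ls":70,"q":68,"qp":46,"tmd":93}
After op 17 (add /ls 90): {"jgq":65,"lii":65,"ls":90,"q":68,"qp":46,"tmd":93}
After op 18 (replace /ls 15): {"jgq":65,"lii":65,"ls":15,"q":68,"qp":46,"tmd":93}
After op 19 (add /kjc 13): {"jgq":65,"kjc":13,"lii":65,"ls":15,"q":68,"qp":46,"tmd":93}
After op 20 (remove /qp): {"jgq":65,"kjc":13,"lii":65,"ls":15,"q":68,"tmd":93}
Size at the root: 6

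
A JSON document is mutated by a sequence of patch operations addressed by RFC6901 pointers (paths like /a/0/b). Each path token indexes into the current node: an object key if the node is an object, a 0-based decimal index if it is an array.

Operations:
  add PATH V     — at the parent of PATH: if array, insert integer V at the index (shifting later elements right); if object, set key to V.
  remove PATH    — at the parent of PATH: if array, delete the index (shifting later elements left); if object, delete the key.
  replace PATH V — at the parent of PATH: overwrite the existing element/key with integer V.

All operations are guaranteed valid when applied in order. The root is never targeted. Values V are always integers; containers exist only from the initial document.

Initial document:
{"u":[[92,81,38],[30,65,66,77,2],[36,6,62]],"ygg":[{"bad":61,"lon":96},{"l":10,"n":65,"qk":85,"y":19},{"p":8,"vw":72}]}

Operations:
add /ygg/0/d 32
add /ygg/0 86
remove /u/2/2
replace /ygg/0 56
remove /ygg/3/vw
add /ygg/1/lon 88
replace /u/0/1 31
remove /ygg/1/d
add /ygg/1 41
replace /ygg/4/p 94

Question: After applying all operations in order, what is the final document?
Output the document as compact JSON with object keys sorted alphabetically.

Answer: {"u":[[92,31,38],[30,65,66,77,2],[36,6]],"ygg":[56,41,{"bad":61,"lon":88},{"l":10,"n":65,"qk":85,"y":19},{"p":94}]}

Derivation:
After op 1 (add /ygg/0/d 32): {"u":[[92,81,38],[30,65,66,77,2],[36,6,62]],"ygg":[{"bad":61,"d":32,"lon":96},{"l":10,"n":65,"qk":85,"y":19},{"p":8,"vw":72}]}
After op 2 (add /ygg/0 86): {"u":[[92,81,38],[30,65,66,77,2],[36,6,62]],"ygg":[86,{"bad":61,"d":32,"lon":96},{"l":10,"n":65,"qk":85,"y":19},{"p":8,"vw":72}]}
After op 3 (remove /u/2/2): {"u":[[92,81,38],[30,65,66,77,2],[36,6]],"ygg":[86,{"bad":61,"d":32,"lon":96},{"l":10,"n":65,"qk":85,"y":19},{"p":8,"vw":72}]}
After op 4 (replace /ygg/0 56): {"u":[[92,81,38],[30,65,66,77,2],[36,6]],"ygg":[56,{"bad":61,"d":32,"lon":96},{"l":10,"n":65,"qk":85,"y":19},{"p":8,"vw":72}]}
After op 5 (remove /ygg/3/vw): {"u":[[92,81,38],[30,65,66,77,2],[36,6]],"ygg":[56,{"bad":61,"d":32,"lon":96},{"l":10,"n":65,"qk":85,"y":19},{"p":8}]}
After op 6 (add /ygg/1/lon 88): {"u":[[92,81,38],[30,65,66,77,2],[36,6]],"ygg":[56,{"bad":61,"d":32,"lon":88},{"l":10,"n":65,"qk":85,"y":19},{"p":8}]}
After op 7 (replace /u/0/1 31): {"u":[[92,31,38],[30,65,66,77,2],[36,6]],"ygg":[56,{"bad":61,"d":32,"lon":88},{"l":10,"n":65,"qk":85,"y":19},{"p":8}]}
After op 8 (remove /ygg/1/d): {"u":[[92,31,38],[30,65,66,77,2],[36,6]],"ygg":[56,{"bad":61,"lon":88},{"l":10,"n":65,"qk":85,"y":19},{"p":8}]}
After op 9 (add /ygg/1 41): {"u":[[92,31,38],[30,65,66,77,2],[36,6]],"ygg":[56,41,{"bad":61,"lon":88},{"l":10,"n":65,"qk":85,"y":19},{"p":8}]}
After op 10 (replace /ygg/4/p 94): {"u":[[92,31,38],[30,65,66,77,2],[36,6]],"ygg":[56,41,{"bad":61,"lon":88},{"l":10,"n":65,"qk":85,"y":19},{"p":94}]}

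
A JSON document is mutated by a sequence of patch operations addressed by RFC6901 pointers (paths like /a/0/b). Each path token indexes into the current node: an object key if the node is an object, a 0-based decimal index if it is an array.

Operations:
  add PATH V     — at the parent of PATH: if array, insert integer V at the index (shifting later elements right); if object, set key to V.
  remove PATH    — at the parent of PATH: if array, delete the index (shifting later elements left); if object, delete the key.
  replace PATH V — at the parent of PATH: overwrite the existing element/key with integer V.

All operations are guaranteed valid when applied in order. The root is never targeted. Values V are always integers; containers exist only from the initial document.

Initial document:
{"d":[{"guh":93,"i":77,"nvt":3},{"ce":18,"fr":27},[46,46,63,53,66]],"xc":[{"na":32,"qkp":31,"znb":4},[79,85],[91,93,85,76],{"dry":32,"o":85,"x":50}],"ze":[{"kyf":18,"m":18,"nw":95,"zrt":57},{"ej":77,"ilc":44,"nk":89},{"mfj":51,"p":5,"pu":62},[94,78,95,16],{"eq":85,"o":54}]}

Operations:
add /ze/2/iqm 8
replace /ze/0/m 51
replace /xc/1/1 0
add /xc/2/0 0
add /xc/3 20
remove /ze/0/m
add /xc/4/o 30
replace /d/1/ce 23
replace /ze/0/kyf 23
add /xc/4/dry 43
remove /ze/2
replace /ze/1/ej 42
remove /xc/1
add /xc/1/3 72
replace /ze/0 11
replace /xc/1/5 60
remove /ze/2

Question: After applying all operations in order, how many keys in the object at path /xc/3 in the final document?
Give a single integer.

After op 1 (add /ze/2/iqm 8): {"d":[{"guh":93,"i":77,"nvt":3},{"ce":18,"fr":27},[46,46,63,53,66]],"xc":[{"na":32,"qkp":31,"znb":4},[79,85],[91,93,85,76],{"dry":32,"o":85,"x":50}],"ze":[{"kyf":18,"m":18,"nw":95,"zrt":57},{"ej":77,"ilc":44,"nk":89},{"iqm":8,"mfj":51,"p":5,"pu":62},[94,78,95,16],{"eq":85,"o":54}]}
After op 2 (replace /ze/0/m 51): {"d":[{"guh":93,"i":77,"nvt":3},{"ce":18,"fr":27},[46,46,63,53,66]],"xc":[{"na":32,"qkp":31,"znb":4},[79,85],[91,93,85,76],{"dry":32,"o":85,"x":50}],"ze":[{"kyf":18,"m":51,"nw":95,"zrt":57},{"ej":77,"ilc":44,"nk":89},{"iqm":8,"mfj":51,"p":5,"pu":62},[94,78,95,16],{"eq":85,"o":54}]}
After op 3 (replace /xc/1/1 0): {"d":[{"guh":93,"i":77,"nvt":3},{"ce":18,"fr":27},[46,46,63,53,66]],"xc":[{"na":32,"qkp":31,"znb":4},[79,0],[91,93,85,76],{"dry":32,"o":85,"x":50}],"ze":[{"kyf":18,"m":51,"nw":95,"zrt":57},{"ej":77,"ilc":44,"nk":89},{"iqm":8,"mfj":51,"p":5,"pu":62},[94,78,95,16],{"eq":85,"o":54}]}
After op 4 (add /xc/2/0 0): {"d":[{"guh":93,"i":77,"nvt":3},{"ce":18,"fr":27},[46,46,63,53,66]],"xc":[{"na":32,"qkp":31,"znb":4},[79,0],[0,91,93,85,76],{"dry":32,"o":85,"x":50}],"ze":[{"kyf":18,"m":51,"nw":95,"zrt":57},{"ej":77,"ilc":44,"nk":89},{"iqm":8,"mfj":51,"p":5,"pu":62},[94,78,95,16],{"eq":85,"o":54}]}
After op 5 (add /xc/3 20): {"d":[{"guh":93,"i":77,"nvt":3},{"ce":18,"fr":27},[46,46,63,53,66]],"xc":[{"na":32,"qkp":31,"znb":4},[79,0],[0,91,93,85,76],20,{"dry":32,"o":85,"x":50}],"ze":[{"kyf":18,"m":51,"nw":95,"zrt":57},{"ej":77,"ilc":44,"nk":89},{"iqm":8,"mfj":51,"p":5,"pu":62},[94,78,95,16],{"eq":85,"o":54}]}
After op 6 (remove /ze/0/m): {"d":[{"guh":93,"i":77,"nvt":3},{"ce":18,"fr":27},[46,46,63,53,66]],"xc":[{"na":32,"qkp":31,"znb":4},[79,0],[0,91,93,85,76],20,{"dry":32,"o":85,"x":50}],"ze":[{"kyf":18,"nw":95,"zrt":57},{"ej":77,"ilc":44,"nk":89},{"iqm":8,"mfj":51,"p":5,"pu":62},[94,78,95,16],{"eq":85,"o":54}]}
After op 7 (add /xc/4/o 30): {"d":[{"guh":93,"i":77,"nvt":3},{"ce":18,"fr":27},[46,46,63,53,66]],"xc":[{"na":32,"qkp":31,"znb":4},[79,0],[0,91,93,85,76],20,{"dry":32,"o":30,"x":50}],"ze":[{"kyf":18,"nw":95,"zrt":57},{"ej":77,"ilc":44,"nk":89},{"iqm":8,"mfj":51,"p":5,"pu":62},[94,78,95,16],{"eq":85,"o":54}]}
After op 8 (replace /d/1/ce 23): {"d":[{"guh":93,"i":77,"nvt":3},{"ce":23,"fr":27},[46,46,63,53,66]],"xc":[{"na":32,"qkp":31,"znb":4},[79,0],[0,91,93,85,76],20,{"dry":32,"o":30,"x":50}],"ze":[{"kyf":18,"nw":95,"zrt":57},{"ej":77,"ilc":44,"nk":89},{"iqm":8,"mfj":51,"p":5,"pu":62},[94,78,95,16],{"eq":85,"o":54}]}
After op 9 (replace /ze/0/kyf 23): {"d":[{"guh":93,"i":77,"nvt":3},{"ce":23,"fr":27},[46,46,63,53,66]],"xc":[{"na":32,"qkp":31,"znb":4},[79,0],[0,91,93,85,76],20,{"dry":32,"o":30,"x":50}],"ze":[{"kyf":23,"nw":95,"zrt":57},{"ej":77,"ilc":44,"nk":89},{"iqm":8,"mfj":51,"p":5,"pu":62},[94,78,95,16],{"eq":85,"o":54}]}
After op 10 (add /xc/4/dry 43): {"d":[{"guh":93,"i":77,"nvt":3},{"ce":23,"fr":27},[46,46,63,53,66]],"xc":[{"na":32,"qkp":31,"znb":4},[79,0],[0,91,93,85,76],20,{"dry":43,"o":30,"x":50}],"ze":[{"kyf":23,"nw":95,"zrt":57},{"ej":77,"ilc":44,"nk":89},{"iqm":8,"mfj":51,"p":5,"pu":62},[94,78,95,16],{"eq":85,"o":54}]}
After op 11 (remove /ze/2): {"d":[{"guh":93,"i":77,"nvt":3},{"ce":23,"fr":27},[46,46,63,53,66]],"xc":[{"na":32,"qkp":31,"znb":4},[79,0],[0,91,93,85,76],20,{"dry":43,"o":30,"x":50}],"ze":[{"kyf":23,"nw":95,"zrt":57},{"ej":77,"ilc":44,"nk":89},[94,78,95,16],{"eq":85,"o":54}]}
After op 12 (replace /ze/1/ej 42): {"d":[{"guh":93,"i":77,"nvt":3},{"ce":23,"fr":27},[46,46,63,53,66]],"xc":[{"na":32,"qkp":31,"znb":4},[79,0],[0,91,93,85,76],20,{"dry":43,"o":30,"x":50}],"ze":[{"kyf":23,"nw":95,"zrt":57},{"ej":42,"ilc":44,"nk":89},[94,78,95,16],{"eq":85,"o":54}]}
After op 13 (remove /xc/1): {"d":[{"guh":93,"i":77,"nvt":3},{"ce":23,"fr":27},[46,46,63,53,66]],"xc":[{"na":32,"qkp":31,"znb":4},[0,91,93,85,76],20,{"dry":43,"o":30,"x":50}],"ze":[{"kyf":23,"nw":95,"zrt":57},{"ej":42,"ilc":44,"nk":89},[94,78,95,16],{"eq":85,"o":54}]}
After op 14 (add /xc/1/3 72): {"d":[{"guh":93,"i":77,"nvt":3},{"ce":23,"fr":27},[46,46,63,53,66]],"xc":[{"na":32,"qkp":31,"znb":4},[0,91,93,72,85,76],20,{"dry":43,"o":30,"x":50}],"ze":[{"kyf":23,"nw":95,"zrt":57},{"ej":42,"ilc":44,"nk":89},[94,78,95,16],{"eq":85,"o":54}]}
After op 15 (replace /ze/0 11): {"d":[{"guh":93,"i":77,"nvt":3},{"ce":23,"fr":27},[46,46,63,53,66]],"xc":[{"na":32,"qkp":31,"znb":4},[0,91,93,72,85,76],20,{"dry":43,"o":30,"x":50}],"ze":[11,{"ej":42,"ilc":44,"nk":89},[94,78,95,16],{"eq":85,"o":54}]}
After op 16 (replace /xc/1/5 60): {"d":[{"guh":93,"i":77,"nvt":3},{"ce":23,"fr":27},[46,46,63,53,66]],"xc":[{"na":32,"qkp":31,"znb":4},[0,91,93,72,85,60],20,{"dry":43,"o":30,"x":50}],"ze":[11,{"ej":42,"ilc":44,"nk":89},[94,78,95,16],{"eq":85,"o":54}]}
After op 17 (remove /ze/2): {"d":[{"guh":93,"i":77,"nvt":3},{"ce":23,"fr":27},[46,46,63,53,66]],"xc":[{"na":32,"qkp":31,"znb":4},[0,91,93,72,85,60],20,{"dry":43,"o":30,"x":50}],"ze":[11,{"ej":42,"ilc":44,"nk":89},{"eq":85,"o":54}]}
Size at path /xc/3: 3

Answer: 3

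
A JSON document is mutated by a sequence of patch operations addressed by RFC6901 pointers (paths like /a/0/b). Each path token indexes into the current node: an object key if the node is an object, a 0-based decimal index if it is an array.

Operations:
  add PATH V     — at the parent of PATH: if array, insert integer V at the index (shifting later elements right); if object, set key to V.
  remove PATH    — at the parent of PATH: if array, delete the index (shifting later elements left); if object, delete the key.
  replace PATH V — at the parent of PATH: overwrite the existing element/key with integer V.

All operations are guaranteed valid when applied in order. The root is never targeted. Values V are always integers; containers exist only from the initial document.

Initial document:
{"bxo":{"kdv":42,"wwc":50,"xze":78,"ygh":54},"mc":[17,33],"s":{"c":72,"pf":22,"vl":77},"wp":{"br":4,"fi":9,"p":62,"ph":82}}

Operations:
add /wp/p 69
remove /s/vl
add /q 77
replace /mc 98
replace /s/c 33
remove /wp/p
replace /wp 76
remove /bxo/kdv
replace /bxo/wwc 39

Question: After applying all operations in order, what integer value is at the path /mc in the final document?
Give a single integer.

After op 1 (add /wp/p 69): {"bxo":{"kdv":42,"wwc":50,"xze":78,"ygh":54},"mc":[17,33],"s":{"c":72,"pf":22,"vl":77},"wp":{"br":4,"fi":9,"p":69,"ph":82}}
After op 2 (remove /s/vl): {"bxo":{"kdv":42,"wwc":50,"xze":78,"ygh":54},"mc":[17,33],"s":{"c":72,"pf":22},"wp":{"br":4,"fi":9,"p":69,"ph":82}}
After op 3 (add /q 77): {"bxo":{"kdv":42,"wwc":50,"xze":78,"ygh":54},"mc":[17,33],"q":77,"s":{"c":72,"pf":22},"wp":{"br":4,"fi":9,"p":69,"ph":82}}
After op 4 (replace /mc 98): {"bxo":{"kdv":42,"wwc":50,"xze":78,"ygh":54},"mc":98,"q":77,"s":{"c":72,"pf":22},"wp":{"br":4,"fi":9,"p":69,"ph":82}}
After op 5 (replace /s/c 33): {"bxo":{"kdv":42,"wwc":50,"xze":78,"ygh":54},"mc":98,"q":77,"s":{"c":33,"pf":22},"wp":{"br":4,"fi":9,"p":69,"ph":82}}
After op 6 (remove /wp/p): {"bxo":{"kdv":42,"wwc":50,"xze":78,"ygh":54},"mc":98,"q":77,"s":{"c":33,"pf":22},"wp":{"br":4,"fi":9,"ph":82}}
After op 7 (replace /wp 76): {"bxo":{"kdv":42,"wwc":50,"xze":78,"ygh":54},"mc":98,"q":77,"s":{"c":33,"pf":22},"wp":76}
After op 8 (remove /bxo/kdv): {"bxo":{"wwc":50,"xze":78,"ygh":54},"mc":98,"q":77,"s":{"c":33,"pf":22},"wp":76}
After op 9 (replace /bxo/wwc 39): {"bxo":{"wwc":39,"xze":78,"ygh":54},"mc":98,"q":77,"s":{"c":33,"pf":22},"wp":76}
Value at /mc: 98

Answer: 98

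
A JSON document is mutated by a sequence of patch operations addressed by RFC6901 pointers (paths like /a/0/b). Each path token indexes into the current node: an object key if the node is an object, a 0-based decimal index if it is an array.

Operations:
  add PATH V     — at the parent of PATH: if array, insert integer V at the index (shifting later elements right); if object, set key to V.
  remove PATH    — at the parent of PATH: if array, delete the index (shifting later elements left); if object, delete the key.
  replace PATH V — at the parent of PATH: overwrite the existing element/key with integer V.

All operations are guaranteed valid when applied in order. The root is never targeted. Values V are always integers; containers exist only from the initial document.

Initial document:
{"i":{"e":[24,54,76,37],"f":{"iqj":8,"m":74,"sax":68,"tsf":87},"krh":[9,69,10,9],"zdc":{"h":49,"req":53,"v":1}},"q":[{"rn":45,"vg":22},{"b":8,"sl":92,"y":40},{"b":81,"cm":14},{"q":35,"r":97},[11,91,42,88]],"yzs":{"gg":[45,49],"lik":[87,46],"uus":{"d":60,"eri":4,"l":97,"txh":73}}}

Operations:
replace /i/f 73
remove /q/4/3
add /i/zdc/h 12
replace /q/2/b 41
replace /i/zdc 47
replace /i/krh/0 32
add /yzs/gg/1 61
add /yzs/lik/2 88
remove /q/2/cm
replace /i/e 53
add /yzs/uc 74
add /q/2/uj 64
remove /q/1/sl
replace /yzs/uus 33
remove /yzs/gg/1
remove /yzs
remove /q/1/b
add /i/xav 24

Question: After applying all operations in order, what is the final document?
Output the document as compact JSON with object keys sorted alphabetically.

Answer: {"i":{"e":53,"f":73,"krh":[32,69,10,9],"xav":24,"zdc":47},"q":[{"rn":45,"vg":22},{"y":40},{"b":41,"uj":64},{"q":35,"r":97},[11,91,42]]}

Derivation:
After op 1 (replace /i/f 73): {"i":{"e":[24,54,76,37],"f":73,"krh":[9,69,10,9],"zdc":{"h":49,"req":53,"v":1}},"q":[{"rn":45,"vg":22},{"b":8,"sl":92,"y":40},{"b":81,"cm":14},{"q":35,"r":97},[11,91,42,88]],"yzs":{"gg":[45,49],"lik":[87,46],"uus":{"d":60,"eri":4,"l":97,"txh":73}}}
After op 2 (remove /q/4/3): {"i":{"e":[24,54,76,37],"f":73,"krh":[9,69,10,9],"zdc":{"h":49,"req":53,"v":1}},"q":[{"rn":45,"vg":22},{"b":8,"sl":92,"y":40},{"b":81,"cm":14},{"q":35,"r":97},[11,91,42]],"yzs":{"gg":[45,49],"lik":[87,46],"uus":{"d":60,"eri":4,"l":97,"txh":73}}}
After op 3 (add /i/zdc/h 12): {"i":{"e":[24,54,76,37],"f":73,"krh":[9,69,10,9],"zdc":{"h":12,"req":53,"v":1}},"q":[{"rn":45,"vg":22},{"b":8,"sl":92,"y":40},{"b":81,"cm":14},{"q":35,"r":97},[11,91,42]],"yzs":{"gg":[45,49],"lik":[87,46],"uus":{"d":60,"eri":4,"l":97,"txh":73}}}
After op 4 (replace /q/2/b 41): {"i":{"e":[24,54,76,37],"f":73,"krh":[9,69,10,9],"zdc":{"h":12,"req":53,"v":1}},"q":[{"rn":45,"vg":22},{"b":8,"sl":92,"y":40},{"b":41,"cm":14},{"q":35,"r":97},[11,91,42]],"yzs":{"gg":[45,49],"lik":[87,46],"uus":{"d":60,"eri":4,"l":97,"txh":73}}}
After op 5 (replace /i/zdc 47): {"i":{"e":[24,54,76,37],"f":73,"krh":[9,69,10,9],"zdc":47},"q":[{"rn":45,"vg":22},{"b":8,"sl":92,"y":40},{"b":41,"cm":14},{"q":35,"r":97},[11,91,42]],"yzs":{"gg":[45,49],"lik":[87,46],"uus":{"d":60,"eri":4,"l":97,"txh":73}}}
After op 6 (replace /i/krh/0 32): {"i":{"e":[24,54,76,37],"f":73,"krh":[32,69,10,9],"zdc":47},"q":[{"rn":45,"vg":22},{"b":8,"sl":92,"y":40},{"b":41,"cm":14},{"q":35,"r":97},[11,91,42]],"yzs":{"gg":[45,49],"lik":[87,46],"uus":{"d":60,"eri":4,"l":97,"txh":73}}}
After op 7 (add /yzs/gg/1 61): {"i":{"e":[24,54,76,37],"f":73,"krh":[32,69,10,9],"zdc":47},"q":[{"rn":45,"vg":22},{"b":8,"sl":92,"y":40},{"b":41,"cm":14},{"q":35,"r":97},[11,91,42]],"yzs":{"gg":[45,61,49],"lik":[87,46],"uus":{"d":60,"eri":4,"l":97,"txh":73}}}
After op 8 (add /yzs/lik/2 88): {"i":{"e":[24,54,76,37],"f":73,"krh":[32,69,10,9],"zdc":47},"q":[{"rn":45,"vg":22},{"b":8,"sl":92,"y":40},{"b":41,"cm":14},{"q":35,"r":97},[11,91,42]],"yzs":{"gg":[45,61,49],"lik":[87,46,88],"uus":{"d":60,"eri":4,"l":97,"txh":73}}}
After op 9 (remove /q/2/cm): {"i":{"e":[24,54,76,37],"f":73,"krh":[32,69,10,9],"zdc":47},"q":[{"rn":45,"vg":22},{"b":8,"sl":92,"y":40},{"b":41},{"q":35,"r":97},[11,91,42]],"yzs":{"gg":[45,61,49],"lik":[87,46,88],"uus":{"d":60,"eri":4,"l":97,"txh":73}}}
After op 10 (replace /i/e 53): {"i":{"e":53,"f":73,"krh":[32,69,10,9],"zdc":47},"q":[{"rn":45,"vg":22},{"b":8,"sl":92,"y":40},{"b":41},{"q":35,"r":97},[11,91,42]],"yzs":{"gg":[45,61,49],"lik":[87,46,88],"uus":{"d":60,"eri":4,"l":97,"txh":73}}}
After op 11 (add /yzs/uc 74): {"i":{"e":53,"f":73,"krh":[32,69,10,9],"zdc":47},"q":[{"rn":45,"vg":22},{"b":8,"sl":92,"y":40},{"b":41},{"q":35,"r":97},[11,91,42]],"yzs":{"gg":[45,61,49],"lik":[87,46,88],"uc":74,"uus":{"d":60,"eri":4,"l":97,"txh":73}}}
After op 12 (add /q/2/uj 64): {"i":{"e":53,"f":73,"krh":[32,69,10,9],"zdc":47},"q":[{"rn":45,"vg":22},{"b":8,"sl":92,"y":40},{"b":41,"uj":64},{"q":35,"r":97},[11,91,42]],"yzs":{"gg":[45,61,49],"lik":[87,46,88],"uc":74,"uus":{"d":60,"eri":4,"l":97,"txh":73}}}
After op 13 (remove /q/1/sl): {"i":{"e":53,"f":73,"krh":[32,69,10,9],"zdc":47},"q":[{"rn":45,"vg":22},{"b":8,"y":40},{"b":41,"uj":64},{"q":35,"r":97},[11,91,42]],"yzs":{"gg":[45,61,49],"lik":[87,46,88],"uc":74,"uus":{"d":60,"eri":4,"l":97,"txh":73}}}
After op 14 (replace /yzs/uus 33): {"i":{"e":53,"f":73,"krh":[32,69,10,9],"zdc":47},"q":[{"rn":45,"vg":22},{"b":8,"y":40},{"b":41,"uj":64},{"q":35,"r":97},[11,91,42]],"yzs":{"gg":[45,61,49],"lik":[87,46,88],"uc":74,"uus":33}}
After op 15 (remove /yzs/gg/1): {"i":{"e":53,"f":73,"krh":[32,69,10,9],"zdc":47},"q":[{"rn":45,"vg":22},{"b":8,"y":40},{"b":41,"uj":64},{"q":35,"r":97},[11,91,42]],"yzs":{"gg":[45,49],"lik":[87,46,88],"uc":74,"uus":33}}
After op 16 (remove /yzs): {"i":{"e":53,"f":73,"krh":[32,69,10,9],"zdc":47},"q":[{"rn":45,"vg":22},{"b":8,"y":40},{"b":41,"uj":64},{"q":35,"r":97},[11,91,42]]}
After op 17 (remove /q/1/b): {"i":{"e":53,"f":73,"krh":[32,69,10,9],"zdc":47},"q":[{"rn":45,"vg":22},{"y":40},{"b":41,"uj":64},{"q":35,"r":97},[11,91,42]]}
After op 18 (add /i/xav 24): {"i":{"e":53,"f":73,"krh":[32,69,10,9],"xav":24,"zdc":47},"q":[{"rn":45,"vg":22},{"y":40},{"b":41,"uj":64},{"q":35,"r":97},[11,91,42]]}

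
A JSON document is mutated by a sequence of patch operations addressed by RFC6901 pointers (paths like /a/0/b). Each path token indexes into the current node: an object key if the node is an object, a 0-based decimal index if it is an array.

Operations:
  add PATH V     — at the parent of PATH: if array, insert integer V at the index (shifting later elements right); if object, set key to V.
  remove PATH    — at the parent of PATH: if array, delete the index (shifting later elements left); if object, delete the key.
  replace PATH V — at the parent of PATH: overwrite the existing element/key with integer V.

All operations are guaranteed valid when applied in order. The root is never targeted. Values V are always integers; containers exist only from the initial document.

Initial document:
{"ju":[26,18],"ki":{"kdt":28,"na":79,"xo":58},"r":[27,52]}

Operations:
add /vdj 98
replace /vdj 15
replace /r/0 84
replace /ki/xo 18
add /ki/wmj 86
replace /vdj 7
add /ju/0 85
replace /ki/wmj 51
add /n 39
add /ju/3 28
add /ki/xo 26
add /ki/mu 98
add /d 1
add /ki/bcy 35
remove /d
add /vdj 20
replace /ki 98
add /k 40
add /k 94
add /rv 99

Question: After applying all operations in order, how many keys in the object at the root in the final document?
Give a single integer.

Answer: 7

Derivation:
After op 1 (add /vdj 98): {"ju":[26,18],"ki":{"kdt":28,"na":79,"xo":58},"r":[27,52],"vdj":98}
After op 2 (replace /vdj 15): {"ju":[26,18],"ki":{"kdt":28,"na":79,"xo":58},"r":[27,52],"vdj":15}
After op 3 (replace /r/0 84): {"ju":[26,18],"ki":{"kdt":28,"na":79,"xo":58},"r":[84,52],"vdj":15}
After op 4 (replace /ki/xo 18): {"ju":[26,18],"ki":{"kdt":28,"na":79,"xo":18},"r":[84,52],"vdj":15}
After op 5 (add /ki/wmj 86): {"ju":[26,18],"ki":{"kdt":28,"na":79,"wmj":86,"xo":18},"r":[84,52],"vdj":15}
After op 6 (replace /vdj 7): {"ju":[26,18],"ki":{"kdt":28,"na":79,"wmj":86,"xo":18},"r":[84,52],"vdj":7}
After op 7 (add /ju/0 85): {"ju":[85,26,18],"ki":{"kdt":28,"na":79,"wmj":86,"xo":18},"r":[84,52],"vdj":7}
After op 8 (replace /ki/wmj 51): {"ju":[85,26,18],"ki":{"kdt":28,"na":79,"wmj":51,"xo":18},"r":[84,52],"vdj":7}
After op 9 (add /n 39): {"ju":[85,26,18],"ki":{"kdt":28,"na":79,"wmj":51,"xo":18},"n":39,"r":[84,52],"vdj":7}
After op 10 (add /ju/3 28): {"ju":[85,26,18,28],"ki":{"kdt":28,"na":79,"wmj":51,"xo":18},"n":39,"r":[84,52],"vdj":7}
After op 11 (add /ki/xo 26): {"ju":[85,26,18,28],"ki":{"kdt":28,"na":79,"wmj":51,"xo":26},"n":39,"r":[84,52],"vdj":7}
After op 12 (add /ki/mu 98): {"ju":[85,26,18,28],"ki":{"kdt":28,"mu":98,"na":79,"wmj":51,"xo":26},"n":39,"r":[84,52],"vdj":7}
After op 13 (add /d 1): {"d":1,"ju":[85,26,18,28],"ki":{"kdt":28,"mu":98,"na":79,"wmj":51,"xo":26},"n":39,"r":[84,52],"vdj":7}
After op 14 (add /ki/bcy 35): {"d":1,"ju":[85,26,18,28],"ki":{"bcy":35,"kdt":28,"mu":98,"na":79,"wmj":51,"xo":26},"n":39,"r":[84,52],"vdj":7}
After op 15 (remove /d): {"ju":[85,26,18,28],"ki":{"bcy":35,"kdt":28,"mu":98,"na":79,"wmj":51,"xo":26},"n":39,"r":[84,52],"vdj":7}
After op 16 (add /vdj 20): {"ju":[85,26,18,28],"ki":{"bcy":35,"kdt":28,"mu":98,"na":79,"wmj":51,"xo":26},"n":39,"r":[84,52],"vdj":20}
After op 17 (replace /ki 98): {"ju":[85,26,18,28],"ki":98,"n":39,"r":[84,52],"vdj":20}
After op 18 (add /k 40): {"ju":[85,26,18,28],"k":40,"ki":98,"n":39,"r":[84,52],"vdj":20}
After op 19 (add /k 94): {"ju":[85,26,18,28],"k":94,"ki":98,"n":39,"r":[84,52],"vdj":20}
After op 20 (add /rv 99): {"ju":[85,26,18,28],"k":94,"ki":98,"n":39,"r":[84,52],"rv":99,"vdj":20}
Size at the root: 7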